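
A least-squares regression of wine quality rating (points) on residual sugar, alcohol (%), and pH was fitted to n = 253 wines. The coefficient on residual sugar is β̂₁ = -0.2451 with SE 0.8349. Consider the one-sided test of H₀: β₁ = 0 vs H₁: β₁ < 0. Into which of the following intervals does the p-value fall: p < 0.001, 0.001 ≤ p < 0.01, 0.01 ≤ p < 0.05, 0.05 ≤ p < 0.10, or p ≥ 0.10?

t = -0.2451 / 0.8349 = -0.294.
df = n − k − 1 = 253 − 3 − 1 = 249.
One-sided p = P(T_{249} < t) ≈ 0.3847.
So p ≥ 0.10.

p ≥ 0.10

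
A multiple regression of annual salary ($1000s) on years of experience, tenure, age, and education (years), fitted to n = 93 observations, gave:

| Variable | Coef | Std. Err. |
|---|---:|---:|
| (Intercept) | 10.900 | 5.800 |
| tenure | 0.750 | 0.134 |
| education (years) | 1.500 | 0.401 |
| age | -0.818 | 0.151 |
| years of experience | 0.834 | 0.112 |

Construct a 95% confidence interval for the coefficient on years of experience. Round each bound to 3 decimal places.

(0.611, 1.057)

Read off: b = 0.834, SE = 0.112 for years of experience.
df = n − k − 1 = 93 − 4 − 1 = 88.
t* = t_{0.025, 88} = 1.98729.
Margin = t* × SE = 1.98729 × 0.112 = 0.22258.
CI: 0.834 ± 0.22258 → (0.611, 1.057).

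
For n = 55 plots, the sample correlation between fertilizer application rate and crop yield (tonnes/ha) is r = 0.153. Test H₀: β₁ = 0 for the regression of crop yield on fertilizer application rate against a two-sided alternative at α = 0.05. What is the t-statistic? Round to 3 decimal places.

t = 1.127

t = r·√(n − 2)/√(1 − r²) = 0.153·√53/√0.976591 = 1.127.
df = n − 2 = 53.
Two-sided p ≈ 0.2648, which is ≥ 0.05, so fail to reject H₀.
The data do not give significant evidence of a linear association between fertilizer application rate and crop yield.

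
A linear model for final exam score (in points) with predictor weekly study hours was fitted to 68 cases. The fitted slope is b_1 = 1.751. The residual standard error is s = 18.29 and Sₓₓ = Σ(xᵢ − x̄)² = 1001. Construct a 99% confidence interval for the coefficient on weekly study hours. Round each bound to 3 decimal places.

(0.218, 3.284)

SE(b_1) = s/√Sₓₓ = 18.29/√1001 = 0.578092.
df = n − 2 = 66.
t* = t_{0.005, 66} = 2.652394.
Margin = t* × SE = 2.652394 × 0.578092 = 1.53333.
CI: 1.751 ± 1.53333 → (0.218, 3.284).
With 99% confidence, each one-unit increase in weekly study hours is associated with a change of between 0.218 and 3.284 points in final exam score.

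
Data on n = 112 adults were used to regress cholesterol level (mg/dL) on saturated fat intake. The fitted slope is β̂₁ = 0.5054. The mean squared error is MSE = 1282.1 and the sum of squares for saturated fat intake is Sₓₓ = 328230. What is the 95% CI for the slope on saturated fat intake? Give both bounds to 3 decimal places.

SE(β̂₁) = √(MSE/Sₓₓ) = √(1282.1/328230) = 0.0624988.
df = n − 2 = 110.
t* = t_{0.025, 110} = 1.981765.
Margin = t* × SE = 1.981765 × 0.0624988 = 0.12386.
CI: 0.5054 ± 0.12386 → (0.382, 0.629).
With 95% confidence, each one-unit increase in saturated fat intake is associated with a change of between 0.382 and 0.629 mg/dL in cholesterol level.

(0.382, 0.629)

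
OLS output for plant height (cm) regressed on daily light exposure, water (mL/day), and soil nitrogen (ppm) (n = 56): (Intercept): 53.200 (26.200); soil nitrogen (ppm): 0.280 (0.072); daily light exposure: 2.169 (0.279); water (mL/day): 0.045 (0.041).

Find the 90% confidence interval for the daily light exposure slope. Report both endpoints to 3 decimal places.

(1.702, 2.636)

Read off: b = 2.169, SE = 0.279 for daily light exposure.
df = n − k − 1 = 56 − 3 − 1 = 52.
t* = t_{0.05, 52} = 1.674689.
Margin = t* × SE = 1.674689 × 0.279 = 0.46724.
CI: 2.169 ± 0.46724 → (1.702, 2.636).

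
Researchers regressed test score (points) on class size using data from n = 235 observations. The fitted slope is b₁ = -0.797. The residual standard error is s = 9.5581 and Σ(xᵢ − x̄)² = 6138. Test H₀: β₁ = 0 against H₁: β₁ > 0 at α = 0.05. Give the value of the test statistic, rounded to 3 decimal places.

t = -6.533

SE(b₁) = s/√Sₓₓ = 9.5581/√6138 = 0.122.
t = -0.797 / 0.122 = -6.533.
df = n − 2 = 233.
One-sided p ≈ 1.0000, which is ≥ 0.05, so fail to reject H₀.
The data do not give significant evidence that the true slope on class size is positive.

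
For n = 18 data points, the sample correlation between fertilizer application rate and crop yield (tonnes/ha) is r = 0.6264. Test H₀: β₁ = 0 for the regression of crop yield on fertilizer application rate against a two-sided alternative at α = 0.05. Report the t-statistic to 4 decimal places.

t = r·√(n − 2)/√(1 − r²) = 0.6264·√16/√0.607623 = 3.2144.
df = n − 2 = 16.
Two-sided p ≈ 0.0054, which is < 0.05, so reject H₀.
There is evidence of a linear association between fertilizer application rate and crop yield.

t = 3.2144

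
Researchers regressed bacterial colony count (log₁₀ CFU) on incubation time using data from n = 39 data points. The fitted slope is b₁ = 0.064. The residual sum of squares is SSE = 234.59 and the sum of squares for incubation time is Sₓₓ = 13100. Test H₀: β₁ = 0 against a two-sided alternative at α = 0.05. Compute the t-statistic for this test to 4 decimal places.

MSE = SSE/(n − 2) = 234.59/37 = 6.34027.
SE(b₁) = √(MSE/Sₓₓ) = √(6.34027/13100) = 0.0219998.
t = 0.064 / 0.0219998 = 2.9091.
df = n − 2 = 37.
Two-sided p ≈ 0.0061, which is < 0.05, so reject H₀.
There is evidence that incubation time is associated with bacterial colony count.

t = 2.9091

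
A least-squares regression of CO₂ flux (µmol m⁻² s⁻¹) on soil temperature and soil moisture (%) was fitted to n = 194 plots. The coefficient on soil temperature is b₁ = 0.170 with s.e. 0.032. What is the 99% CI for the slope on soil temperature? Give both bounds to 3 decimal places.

df = n − k − 1 = 194 − 2 − 1 = 191.
t* = t_{0.005, 191} = 2.601814.
Margin = t* × SE = 2.601814 × 0.032 = 0.08326.
CI: 0.170 ± 0.08326 → (0.087, 0.253).
With 99% confidence, each one-unit increase in soil temperature is associated with a change of between 0.087 and 0.253 µmol m⁻² s⁻¹ in CO₂ flux, holding the other predictors fixed.

(0.087, 0.253)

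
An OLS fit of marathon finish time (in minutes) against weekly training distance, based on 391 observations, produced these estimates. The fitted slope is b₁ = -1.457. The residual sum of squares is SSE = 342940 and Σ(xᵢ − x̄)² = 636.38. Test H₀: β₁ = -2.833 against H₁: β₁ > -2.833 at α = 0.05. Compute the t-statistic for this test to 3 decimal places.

t = 1.169

MSE = SSE/(n − 2) = 342940/389 = 881.594.
SE(b₁) = √(MSE/Sₓₓ) = √(881.594/636.38) = 1.177.
t = (-1.457 − (-2.833)) / 1.177 = 1.169.
df = n − 2 = 389.
One-sided p ≈ 0.1215, which is ≥ 0.05, so fail to reject H₀.
The data do not give significant evidence that the true slope on weekly training distance exceeds -2.833 minutes per unit.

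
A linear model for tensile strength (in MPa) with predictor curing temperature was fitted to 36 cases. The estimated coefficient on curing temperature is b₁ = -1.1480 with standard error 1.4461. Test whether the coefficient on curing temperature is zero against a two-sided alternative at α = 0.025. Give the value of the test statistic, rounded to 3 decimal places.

H₀: β₁ = 0 vs H₁: β₁ ≠ 0.
t = (b₁ − β₁⁰)/SE = -1.1480 / 1.4461 = -0.794.
df = n − 2 = 36 − 2 = 34.
Two-sided p ≈ 0.4328, which is ≥ 0.025, so fail to reject H₀.
The data do not give significant evidence of an association between curing temperature and tensile strength.

t = -0.794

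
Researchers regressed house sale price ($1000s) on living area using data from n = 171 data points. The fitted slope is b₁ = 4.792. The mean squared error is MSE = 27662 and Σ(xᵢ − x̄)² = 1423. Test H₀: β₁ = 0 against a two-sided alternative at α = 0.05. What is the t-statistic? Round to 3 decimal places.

SE(b₁) = √(MSE/Sₓₓ) = √(27662/1423) = 4.40899.
t = 4.792 / 4.40899 = 1.087.
df = n − 2 = 169.
Two-sided p ≈ 0.2786, which is ≥ 0.05, so fail to reject H₀.
The data do not give significant evidence of an association between living area and house sale price.

t = 1.087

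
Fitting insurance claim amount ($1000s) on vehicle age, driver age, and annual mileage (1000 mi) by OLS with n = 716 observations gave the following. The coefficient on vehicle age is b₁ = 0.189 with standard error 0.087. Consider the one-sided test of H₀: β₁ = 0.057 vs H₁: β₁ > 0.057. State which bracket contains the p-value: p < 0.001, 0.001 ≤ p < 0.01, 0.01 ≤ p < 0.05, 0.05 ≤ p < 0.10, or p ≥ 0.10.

0.05 ≤ p < 0.10

t = (0.189 − 0.057) / 0.087 = 1.517.
df = n − k − 1 = 716 − 3 − 1 = 712.
One-sided p = P(T_{712} > t) ≈ 0.0648.
So 0.05 ≤ p < 0.10.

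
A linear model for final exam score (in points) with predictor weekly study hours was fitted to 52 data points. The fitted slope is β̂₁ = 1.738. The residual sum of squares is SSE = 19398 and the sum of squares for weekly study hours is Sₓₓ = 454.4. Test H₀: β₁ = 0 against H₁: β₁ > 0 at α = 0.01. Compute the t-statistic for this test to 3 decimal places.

t = 1.881

MSE = SSE/(n − 2) = 19398/50 = 387.96.
SE(β̂₁) = √(MSE/Sₓₓ) = √(387.96/454.4) = 0.924005.
t = 1.738 / 0.924005 = 1.881.
df = n − 2 = 50.
One-sided p ≈ 0.0329, which is ≥ 0.01, so fail to reject H₀.
The data do not give significant evidence that the true slope on weekly study hours is positive.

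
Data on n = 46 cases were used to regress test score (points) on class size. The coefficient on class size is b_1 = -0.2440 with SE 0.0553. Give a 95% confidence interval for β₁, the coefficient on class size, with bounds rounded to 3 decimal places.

(-0.355, -0.133)

df = n − 2 = 46 − 2 = 44.
t* = t_{0.025, 44} = 2.015368.
Margin = t* × SE = 2.015368 × 0.0553 = 0.11145.
CI: -0.2440 ± 0.11145 → (-0.355, -0.133).
With 95% confidence, each one-unit increase in class size is associated with a change of between -0.355 and -0.133 points in test score.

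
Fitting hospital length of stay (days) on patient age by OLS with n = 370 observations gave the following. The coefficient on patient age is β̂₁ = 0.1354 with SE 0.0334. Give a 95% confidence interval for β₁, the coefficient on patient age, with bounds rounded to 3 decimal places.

df = n − 2 = 370 − 2 = 368.
t* = t_{0.025, 368} = 1.966431.
Margin = t* × SE = 1.966431 × 0.0334 = 0.06568.
CI: 0.1354 ± 0.06568 → (0.070, 0.201).
With 95% confidence, each one-unit increase in patient age is associated with a change of between 0.070 and 0.201 days in hospital length of stay.

(0.070, 0.201)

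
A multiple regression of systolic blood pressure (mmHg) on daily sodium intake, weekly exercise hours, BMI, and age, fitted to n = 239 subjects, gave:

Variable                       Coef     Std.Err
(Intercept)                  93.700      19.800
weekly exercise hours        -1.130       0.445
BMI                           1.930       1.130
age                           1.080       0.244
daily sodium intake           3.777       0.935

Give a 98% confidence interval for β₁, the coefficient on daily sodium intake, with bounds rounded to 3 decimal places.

(1.587, 5.967)

Read off: b = 3.777, SE = 0.935 for daily sodium intake.
df = n − k − 1 = 239 − 4 − 1 = 234.
t* = t_{0.01, 234} = 2.342389.
Margin = t* × SE = 2.342389 × 0.935 = 2.19013.
CI: 3.777 ± 2.19013 → (1.587, 5.967).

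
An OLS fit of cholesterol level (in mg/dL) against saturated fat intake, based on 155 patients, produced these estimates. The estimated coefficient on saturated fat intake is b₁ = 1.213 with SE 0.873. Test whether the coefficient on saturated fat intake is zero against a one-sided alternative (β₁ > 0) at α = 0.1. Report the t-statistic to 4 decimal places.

H₀: β₁ = 0 vs H₁: β₁ > 0.
t = (b₁ − β₁⁰)/SE = 1.213 / 0.873 = 1.3895.
df = n − 2 = 155 − 2 = 153.
One-sided p ≈ 0.0834, which is < 0.1, so reject H₀.
There is evidence that the true slope on saturated fat intake is positive.

t = 1.3895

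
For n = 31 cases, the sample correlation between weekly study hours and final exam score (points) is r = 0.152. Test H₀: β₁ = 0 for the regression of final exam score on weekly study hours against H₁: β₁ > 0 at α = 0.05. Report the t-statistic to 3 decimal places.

t = 0.828

t = r·√(n − 2)/√(1 − r²) = 0.152·√29/√0.976896 = 0.828.
df = n − 2 = 29.
One-sided p ≈ 0.2072, which is ≥ 0.05, so fail to reject H₀.
The data do not give significant evidence of a linear association between weekly study hours and final exam score.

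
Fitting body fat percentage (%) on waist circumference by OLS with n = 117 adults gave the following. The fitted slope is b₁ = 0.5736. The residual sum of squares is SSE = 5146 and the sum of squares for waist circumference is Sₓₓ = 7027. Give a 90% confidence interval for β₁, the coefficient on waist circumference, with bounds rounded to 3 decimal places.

(0.441, 0.706)

MSE = SSE/(n − 2) = 5146/115 = 44.7478.
SE(b₁) = √(MSE/Sₓₓ) = √(44.7478/7027) = 0.0797997.
df = n − 2 = 115.
t* = t_{0.05, 115} = 1.658212.
Margin = t* × SE = 1.658212 × 0.0797997 = 0.13232.
CI: 0.5736 ± 0.13232 → (0.441, 0.706).
With 90% confidence, each one-unit increase in waist circumference is associated with a change of between 0.441 and 0.706 % in body fat percentage.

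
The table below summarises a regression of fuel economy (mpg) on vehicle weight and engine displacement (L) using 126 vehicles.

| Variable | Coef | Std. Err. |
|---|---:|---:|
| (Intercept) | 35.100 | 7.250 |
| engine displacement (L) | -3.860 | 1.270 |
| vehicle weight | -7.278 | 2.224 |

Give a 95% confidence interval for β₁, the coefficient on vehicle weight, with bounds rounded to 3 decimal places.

(-11.680, -2.876)

Read off: b = -7.278, SE = 2.224 for vehicle weight.
df = n − k − 1 = 126 − 2 − 1 = 123.
t* = t_{0.025, 123} = 1.979439.
Margin = t* × SE = 1.979439 × 2.224 = 4.40227.
CI: -7.278 ± 4.40227 → (-11.680, -2.876).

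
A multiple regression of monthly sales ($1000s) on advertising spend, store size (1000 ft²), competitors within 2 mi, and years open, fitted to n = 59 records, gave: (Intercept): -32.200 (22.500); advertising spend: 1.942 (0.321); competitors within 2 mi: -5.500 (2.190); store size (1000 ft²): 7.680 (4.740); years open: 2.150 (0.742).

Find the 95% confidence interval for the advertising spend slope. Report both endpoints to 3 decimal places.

Read off: b = 1.942, SE = 0.321 for advertising spend.
df = n − k − 1 = 59 − 4 − 1 = 54.
t* = t_{0.025, 54} = 2.004879.
Margin = t* × SE = 2.004879 × 0.321 = 0.64357.
CI: 1.942 ± 0.64357 → (1.298, 2.586).

(1.298, 2.586)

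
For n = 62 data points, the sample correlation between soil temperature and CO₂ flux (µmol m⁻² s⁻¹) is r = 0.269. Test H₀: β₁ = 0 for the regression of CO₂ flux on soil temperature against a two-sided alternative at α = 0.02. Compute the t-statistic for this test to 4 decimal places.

t = 2.1634

t = r·√(n − 2)/√(1 − r²) = 0.269·√60/√0.927639 = 2.1634.
df = n − 2 = 60.
Two-sided p ≈ 0.0345, which is ≥ 0.02, so fail to reject H₀.
The data do not give significant evidence of a linear association between soil temperature and CO₂ flux.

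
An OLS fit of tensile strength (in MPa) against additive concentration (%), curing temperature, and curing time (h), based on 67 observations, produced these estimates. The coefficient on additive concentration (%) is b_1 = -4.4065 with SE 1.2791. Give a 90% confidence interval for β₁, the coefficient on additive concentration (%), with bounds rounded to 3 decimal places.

df = n − k − 1 = 67 − 3 − 1 = 63.
t* = t_{0.05, 63} = 1.669402.
Margin = t* × SE = 1.669402 × 1.2791 = 2.13533.
CI: -4.4065 ± 2.13533 → (-6.542, -2.271).
With 90% confidence, each one-unit increase in additive concentration (%) is associated with a change of between -6.542 and -2.271 MPa in tensile strength, holding the other predictors fixed.

(-6.542, -2.271)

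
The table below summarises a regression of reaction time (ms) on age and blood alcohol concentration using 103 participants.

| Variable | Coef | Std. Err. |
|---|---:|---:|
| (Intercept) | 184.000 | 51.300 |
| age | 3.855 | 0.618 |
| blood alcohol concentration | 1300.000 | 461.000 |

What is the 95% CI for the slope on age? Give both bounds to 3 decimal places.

Read off: b = 3.855, SE = 0.618 for age.
df = n − k − 1 = 103 − 2 − 1 = 100.
t* = t_{0.025, 100} = 1.983972.
Margin = t* × SE = 1.983972 × 0.618 = 1.22609.
CI: 3.855 ± 1.22609 → (2.629, 5.081).

(2.629, 5.081)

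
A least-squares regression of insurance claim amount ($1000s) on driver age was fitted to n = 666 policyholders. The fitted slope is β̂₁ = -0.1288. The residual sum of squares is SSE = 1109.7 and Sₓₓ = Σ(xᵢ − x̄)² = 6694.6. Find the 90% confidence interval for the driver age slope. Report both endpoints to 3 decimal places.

(-0.155, -0.103)

MSE = SSE/(n − 2) = 1109.7/664 = 1.67123.
SE(β̂₁) = √(MSE/Sₓₓ) = √(1.67123/6694.6) = 0.0158.
df = n − 2 = 664.
t* = t_{0.05, 664} = 1.647152.
Margin = t* × SE = 1.647152 × 0.0158 = 0.02602.
CI: -0.1288 ± 0.02602 → (-0.155, -0.103).
With 90% confidence, each one-unit increase in driver age is associated with a change of between -0.155 and -0.103 $1000s in insurance claim amount.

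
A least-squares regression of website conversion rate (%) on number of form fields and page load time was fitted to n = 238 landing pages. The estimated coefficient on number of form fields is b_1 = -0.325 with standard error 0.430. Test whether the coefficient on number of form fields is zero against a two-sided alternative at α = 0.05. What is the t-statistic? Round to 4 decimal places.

t = -0.7558

H₀: β₁ = 0 vs H₁: β₁ ≠ 0.
t = (b_1 − β₁⁰)/SE = -0.325 / 0.430 = -0.7558.
df = n − k − 1 = 238 − 2 − 1 = 235.
Two-sided p ≈ 0.4505, which is ≥ 0.05, so fail to reject H₀.
The data do not give significant evidence of an association between number of form fields and website conversion rate, after adjusting for the other predictors.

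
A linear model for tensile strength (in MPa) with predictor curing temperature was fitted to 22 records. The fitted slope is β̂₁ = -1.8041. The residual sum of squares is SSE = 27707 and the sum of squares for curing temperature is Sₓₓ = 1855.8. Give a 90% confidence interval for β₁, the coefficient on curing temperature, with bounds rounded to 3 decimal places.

(-3.294, -0.314)

MSE = SSE/(n − 2) = 27707/20 = 1385.35.
SE(β̂₁) = √(MSE/Sₓₓ) = √(1385.35/1855.8) = 0.864001.
df = n − 2 = 20.
t* = t_{0.05, 20} = 1.724718.
Margin = t* × SE = 1.724718 × 0.864001 = 1.49016.
CI: -1.8041 ± 1.49016 → (-3.294, -0.314).
With 90% confidence, each one-unit increase in curing temperature is associated with a change of between -3.294 and -0.314 MPa in tensile strength.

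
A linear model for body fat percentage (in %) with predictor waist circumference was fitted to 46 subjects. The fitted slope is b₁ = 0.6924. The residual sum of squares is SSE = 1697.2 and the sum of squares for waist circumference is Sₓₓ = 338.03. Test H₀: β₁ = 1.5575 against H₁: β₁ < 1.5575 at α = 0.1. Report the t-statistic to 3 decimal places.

t = -2.561

MSE = SSE/(n − 2) = 1697.2/44 = 38.5727.
SE(b₁) = √(MSE/Sₓₓ) = √(38.5727/338.03) = 0.337802.
t = (0.6924 − 1.5575) / 0.337802 = -2.561.
df = n − 2 = 44.
One-sided p ≈ 0.0070, which is < 0.1, so reject H₀.
There is evidence that the true slope on waist circumference is below 1.5575 % per unit.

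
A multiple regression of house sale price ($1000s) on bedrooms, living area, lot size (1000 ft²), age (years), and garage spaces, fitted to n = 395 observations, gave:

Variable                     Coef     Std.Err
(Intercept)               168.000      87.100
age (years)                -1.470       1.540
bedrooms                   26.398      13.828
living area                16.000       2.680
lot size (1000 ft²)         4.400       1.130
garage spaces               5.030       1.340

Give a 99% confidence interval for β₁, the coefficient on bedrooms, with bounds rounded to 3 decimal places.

(-9.396, 62.192)

Read off: b = 26.398, SE = 13.828 for bedrooms.
df = n − k − 1 = 395 − 5 − 1 = 389.
t* = t_{0.005, 389} = 2.588527.
Margin = t* × SE = 2.588527 × 13.828 = 35.79415.
CI: 26.398 ± 35.79415 → (-9.396, 62.192).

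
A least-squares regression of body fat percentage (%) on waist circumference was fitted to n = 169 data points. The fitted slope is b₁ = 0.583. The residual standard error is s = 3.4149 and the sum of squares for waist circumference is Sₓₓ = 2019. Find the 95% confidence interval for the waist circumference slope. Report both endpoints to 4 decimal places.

(0.4330, 0.7330)

SE(b₁) = s/√Sₓₓ = 3.4149/√2019 = 0.0759993.
df = n − 2 = 167.
t* = t_{0.025, 167} = 1.974271.
Margin = t* × SE = 1.974271 × 0.0759993 = 0.150043.
CI: 0.583 ± 0.150043 → (0.4330, 0.7330).
With 95% confidence, each one-unit increase in waist circumference is associated with a change of between 0.4330 and 0.7330 % in body fat percentage.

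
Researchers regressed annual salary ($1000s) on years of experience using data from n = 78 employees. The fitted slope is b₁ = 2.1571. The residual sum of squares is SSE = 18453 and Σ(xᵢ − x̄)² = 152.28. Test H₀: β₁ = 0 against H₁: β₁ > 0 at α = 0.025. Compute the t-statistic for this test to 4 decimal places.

MSE = SSE/(n − 2) = 18453/76 = 242.803.
SE(b₁) = √(MSE/Sₓₓ) = √(242.803/152.28) = 1.26271.
t = 2.1571 / 1.26271 = 1.7083.
df = n − 2 = 76.
One-sided p ≈ 0.0458, which is ≥ 0.025, so fail to reject H₀.
The data do not give significant evidence that the true slope on years of experience is positive.

t = 1.7083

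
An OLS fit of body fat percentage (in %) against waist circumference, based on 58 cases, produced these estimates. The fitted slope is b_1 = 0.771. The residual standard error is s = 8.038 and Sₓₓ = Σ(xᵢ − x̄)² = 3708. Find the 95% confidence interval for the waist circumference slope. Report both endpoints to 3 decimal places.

(0.507, 1.035)

SE(b_1) = s/√Sₓₓ = 8.038/√3708 = 0.132001.
df = n − 2 = 56.
t* = t_{0.025, 56} = 2.003241.
Margin = t* × SE = 2.003241 × 0.132001 = 0.26443.
CI: 0.771 ± 0.26443 → (0.507, 1.035).
With 95% confidence, each one-unit increase in waist circumference is associated with a change of between 0.507 and 1.035 % in body fat percentage.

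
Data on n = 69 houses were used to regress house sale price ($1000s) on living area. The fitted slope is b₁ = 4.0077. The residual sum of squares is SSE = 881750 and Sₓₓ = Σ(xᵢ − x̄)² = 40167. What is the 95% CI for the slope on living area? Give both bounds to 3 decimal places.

(2.865, 5.150)

MSE = SSE/(n − 2) = 881750/67 = 13160.4.
SE(b₁) = √(MSE/Sₓₓ) = √(13160.4/40167) = 0.572401.
df = n − 2 = 67.
t* = t_{0.025, 67} = 1.996008.
Margin = t* × SE = 1.996008 × 0.572401 = 1.14252.
CI: 4.0077 ± 1.14252 → (2.865, 5.150).
With 95% confidence, each one-unit increase in living area is associated with a change of between 2.865 and 5.150 $1000s in house sale price.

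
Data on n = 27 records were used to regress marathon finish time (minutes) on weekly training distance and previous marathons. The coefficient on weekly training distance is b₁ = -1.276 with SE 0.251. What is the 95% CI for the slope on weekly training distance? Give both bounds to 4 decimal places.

(-1.7940, -0.7580)

df = n − k − 1 = 27 − 2 − 1 = 24.
t* = t_{0.025, 24} = 2.063899.
Margin = t* × SE = 2.063899 × 0.251 = 0.518039.
CI: -1.276 ± 0.518039 → (-1.7940, -0.7580).
With 95% confidence, each one-unit increase in weekly training distance is associated with a change of between -1.7940 and -0.7580 minutes in marathon finish time, holding the other predictors fixed.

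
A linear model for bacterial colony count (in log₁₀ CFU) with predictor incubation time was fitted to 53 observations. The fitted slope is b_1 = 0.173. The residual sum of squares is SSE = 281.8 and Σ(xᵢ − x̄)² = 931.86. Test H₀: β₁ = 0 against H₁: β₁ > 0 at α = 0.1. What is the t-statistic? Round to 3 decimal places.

MSE = SSE/(n − 2) = 281.8/51 = 5.52549.
SE(b_1) = √(MSE/Sₓₓ) = √(5.52549/931.86) = 0.0770034.
t = 0.173 / 0.0770034 = 2.247.
df = n − 2 = 51.
One-sided p ≈ 0.0145, which is < 0.1, so reject H₀.
There is evidence that the true slope on incubation time is positive.

t = 2.247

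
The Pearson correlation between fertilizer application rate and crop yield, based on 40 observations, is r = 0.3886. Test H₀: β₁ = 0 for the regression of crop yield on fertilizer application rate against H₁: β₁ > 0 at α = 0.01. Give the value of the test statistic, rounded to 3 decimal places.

t = r·√(n − 2)/√(1 − r²) = 0.3886·√38/√0.84899 = 2.600.
df = n − 2 = 38.
One-sided p ≈ 0.0066, which is < 0.01, so reject H₀.
There is evidence of a linear association between fertilizer application rate and crop yield.

t = 2.600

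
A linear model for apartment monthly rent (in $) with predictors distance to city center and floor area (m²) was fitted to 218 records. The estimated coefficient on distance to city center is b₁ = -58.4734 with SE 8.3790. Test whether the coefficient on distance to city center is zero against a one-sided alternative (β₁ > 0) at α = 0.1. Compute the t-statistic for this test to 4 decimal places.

t = -6.9786

H₀: β₁ = 0 vs H₁: β₁ > 0.
t = (b₁ − β₁⁰)/SE = -58.4734 / 8.3790 = -6.9786.
df = n − k − 1 = 218 − 2 − 1 = 215.
One-sided p ≈ 1.0000, which is ≥ 0.1, so fail to reject H₀.
The data do not give significant evidence that the true slope on distance to city center is positive, holding the other predictors fixed.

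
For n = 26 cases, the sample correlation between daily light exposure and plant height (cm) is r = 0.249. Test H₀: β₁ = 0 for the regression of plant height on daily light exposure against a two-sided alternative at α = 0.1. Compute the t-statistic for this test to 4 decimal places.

t = r·√(n − 2)/√(1 − r²) = 0.249·√24/√0.937999 = 1.2595.
df = n − 2 = 24.
Two-sided p ≈ 0.2200, which is ≥ 0.1, so fail to reject H₀.
The data do not give significant evidence of a linear association between daily light exposure and plant height.

t = 1.2595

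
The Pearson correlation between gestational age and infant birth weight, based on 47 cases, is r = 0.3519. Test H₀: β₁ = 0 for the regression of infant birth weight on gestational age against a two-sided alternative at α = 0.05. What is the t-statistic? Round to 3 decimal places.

t = 2.522

t = r·√(n − 2)/√(1 − r²) = 0.3519·√45/√0.876166 = 2.522.
df = n − 2 = 45.
Two-sided p ≈ 0.0153, which is < 0.05, so reject H₀.
There is evidence of a linear association between gestational age and infant birth weight.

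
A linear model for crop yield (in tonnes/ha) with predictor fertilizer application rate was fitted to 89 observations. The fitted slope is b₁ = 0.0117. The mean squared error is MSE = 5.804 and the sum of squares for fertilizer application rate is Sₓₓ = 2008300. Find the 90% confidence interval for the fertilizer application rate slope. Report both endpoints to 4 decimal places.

SE(b₁) = √(MSE/Sₓₓ) = √(5.804/2008300) = 0.0017.
df = n − 2 = 87.
t* = t_{0.05, 87} = 1.662557.
Margin = t* × SE = 1.662557 × 0.0017 = 0.002826.
CI: 0.0117 ± 0.002826 → (0.0089, 0.0145).
With 90% confidence, each one-unit increase in fertilizer application rate is associated with a change of between 0.0089 and 0.0145 tonnes/ha in crop yield.

(0.0089, 0.0145)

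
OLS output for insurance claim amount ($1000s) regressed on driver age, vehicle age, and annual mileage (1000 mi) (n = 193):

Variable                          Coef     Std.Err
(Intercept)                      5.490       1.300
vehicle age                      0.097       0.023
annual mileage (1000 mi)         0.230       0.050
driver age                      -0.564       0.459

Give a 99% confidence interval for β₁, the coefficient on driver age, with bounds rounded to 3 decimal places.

(-1.758, 0.630)

Read off: b = -0.564, SE = 0.459 for driver age.
df = n − k − 1 = 193 − 3 − 1 = 189.
t* = t_{0.005, 189} = 2.602092.
Margin = t* × SE = 2.602092 × 0.459 = 1.19436.
CI: -0.564 ± 1.19436 → (-1.758, 0.630).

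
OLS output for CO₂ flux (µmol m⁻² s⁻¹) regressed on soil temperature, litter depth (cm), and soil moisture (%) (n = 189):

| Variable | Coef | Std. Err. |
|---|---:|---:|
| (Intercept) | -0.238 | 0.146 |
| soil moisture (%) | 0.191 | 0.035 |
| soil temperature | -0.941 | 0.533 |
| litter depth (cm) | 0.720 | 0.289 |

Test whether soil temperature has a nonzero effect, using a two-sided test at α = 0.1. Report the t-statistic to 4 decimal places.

Read off: b = -0.941, SE = 0.533 for soil temperature.
H₀: β₁ = 0 vs H₁: β₁ ≠ 0.
t = -0.941 / 0.533 = -1.7655.
df = n − k − 1 = 189 − 3 − 1 = 185.
Two-sided p ≈ 0.0791, which is < 0.1, so reject H₀.
There is evidence that soil temperature is associated with CO₂ flux, holding the other predictors fixed.

t = -1.7655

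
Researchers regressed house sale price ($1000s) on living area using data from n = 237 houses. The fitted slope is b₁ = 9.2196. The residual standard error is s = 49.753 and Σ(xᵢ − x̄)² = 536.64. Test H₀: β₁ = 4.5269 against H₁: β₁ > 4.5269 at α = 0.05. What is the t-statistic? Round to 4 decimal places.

SE(b₁) = s/√Sₓₓ = 49.753/√536.64 = 2.14772.
t = (9.2196 − 4.5269) / 2.14772 = 2.1850.
df = n − 2 = 235.
One-sided p ≈ 0.0149, which is < 0.05, so reject H₀.
There is evidence that the true slope on living area exceeds 4.5269 $1000s per unit.

t = 2.1850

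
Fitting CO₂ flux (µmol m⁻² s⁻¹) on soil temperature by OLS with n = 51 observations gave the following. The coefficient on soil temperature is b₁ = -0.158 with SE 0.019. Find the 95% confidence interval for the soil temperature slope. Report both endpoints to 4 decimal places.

(-0.1962, -0.1198)

df = n − 2 = 51 − 2 = 49.
t* = t_{0.025, 49} = 2.009575.
Margin = t* × SE = 2.009575 × 0.019 = 0.038182.
CI: -0.158 ± 0.038182 → (-0.1962, -0.1198).
With 95% confidence, each one-unit increase in soil temperature is associated with a change of between -0.1962 and -0.1198 µmol m⁻² s⁻¹ in CO₂ flux.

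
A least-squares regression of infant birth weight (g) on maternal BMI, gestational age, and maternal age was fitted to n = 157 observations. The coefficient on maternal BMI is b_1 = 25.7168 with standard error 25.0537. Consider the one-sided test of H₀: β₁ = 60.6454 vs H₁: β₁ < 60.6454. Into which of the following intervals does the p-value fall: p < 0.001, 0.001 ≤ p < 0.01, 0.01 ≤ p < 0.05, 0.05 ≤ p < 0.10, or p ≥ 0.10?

0.05 ≤ p < 0.10

t = (25.7168 − 60.6454) / 25.0537 = -1.394.
df = n − k − 1 = 157 − 3 − 1 = 153.
One-sided p = P(T_{153} < t) ≈ 0.0826.
So 0.05 ≤ p < 0.10.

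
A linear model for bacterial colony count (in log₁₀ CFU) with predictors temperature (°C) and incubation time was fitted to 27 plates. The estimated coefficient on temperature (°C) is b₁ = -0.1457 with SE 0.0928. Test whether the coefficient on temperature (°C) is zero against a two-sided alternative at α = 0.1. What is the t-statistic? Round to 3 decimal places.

H₀: β₁ = 0 vs H₁: β₁ ≠ 0.
t = (b₁ − β₁⁰)/SE = -0.1457 / 0.0928 = -1.570.
df = n − k − 1 = 27 − 2 − 1 = 24.
Two-sided p ≈ 0.1295, which is ≥ 0.1, so fail to reject H₀.
The data do not give significant evidence of an association between temperature (°C) and bacterial colony count, after adjusting for the other predictors.

t = -1.570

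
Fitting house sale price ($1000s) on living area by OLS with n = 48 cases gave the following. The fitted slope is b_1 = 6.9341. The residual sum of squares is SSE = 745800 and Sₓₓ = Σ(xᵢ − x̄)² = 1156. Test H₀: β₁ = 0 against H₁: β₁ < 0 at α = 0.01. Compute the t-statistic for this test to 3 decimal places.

MSE = SSE/(n − 2) = 745800/46 = 16213.
SE(b_1) = √(MSE/Sₓₓ) = √(16213/1156) = 3.74501.
t = 6.9341 / 3.74501 = 1.852.
df = n − 2 = 46.
One-sided p ≈ 0.9647, which is ≥ 0.01, so fail to reject H₀.
The data do not give significant evidence that the true slope on living area is negative.

t = 1.852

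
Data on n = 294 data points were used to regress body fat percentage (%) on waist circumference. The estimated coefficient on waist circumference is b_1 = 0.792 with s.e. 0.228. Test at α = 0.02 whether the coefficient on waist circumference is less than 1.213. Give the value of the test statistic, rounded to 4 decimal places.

t = -1.8465

H₀: β₁ = 1.213 vs H₁: β₁ < 1.213.
t = (b_1 − β₁⁰)/SE = (0.792 − 1.213) / 0.228 = -1.8465.
df = n − 2 = 294 − 2 = 292.
One-sided p ≈ 0.0329, which is ≥ 0.02, so fail to reject H₀.
The data do not give significant evidence that the true slope on waist circumference is below 1.213 % per unit.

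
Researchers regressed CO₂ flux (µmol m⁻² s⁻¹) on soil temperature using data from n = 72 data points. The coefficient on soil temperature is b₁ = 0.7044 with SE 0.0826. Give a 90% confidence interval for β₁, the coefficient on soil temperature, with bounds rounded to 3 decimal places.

(0.567, 0.842)

df = n − 2 = 72 − 2 = 70.
t* = t_{0.05, 70} = 1.666914.
Margin = t* × SE = 1.666914 × 0.0826 = 0.13769.
CI: 0.7044 ± 0.13769 → (0.567, 0.842).
With 90% confidence, each one-unit increase in soil temperature is associated with a change of between 0.567 and 0.842 µmol m⁻² s⁻¹ in CO₂ flux.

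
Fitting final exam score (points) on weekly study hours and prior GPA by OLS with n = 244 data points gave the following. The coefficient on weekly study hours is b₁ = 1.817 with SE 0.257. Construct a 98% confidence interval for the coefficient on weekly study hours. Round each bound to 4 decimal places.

(1.2151, 2.4189)

df = n − k − 1 = 244 − 2 − 1 = 241.
t* = t_{0.01, 241} = 2.34192.
Margin = t* × SE = 2.34192 × 0.257 = 0.601873.
CI: 1.817 ± 0.601873 → (1.2151, 2.4189).
With 98% confidence, each one-unit increase in weekly study hours is associated with a change of between 1.2151 and 2.4189 points in final exam score, holding the other predictors fixed.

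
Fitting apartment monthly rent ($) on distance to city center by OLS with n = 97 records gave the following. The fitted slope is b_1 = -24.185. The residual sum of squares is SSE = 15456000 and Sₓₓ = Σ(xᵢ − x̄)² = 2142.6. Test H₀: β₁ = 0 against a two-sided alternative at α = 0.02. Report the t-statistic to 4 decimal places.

t = -2.7754

MSE = SSE/(n − 2) = 15456000/95 = 162695.
SE(b_1) = √(MSE/Sₓₓ) = √(162695/2142.6) = 8.71397.
t = -24.185 / 8.71397 = -2.7754.
df = n − 2 = 95.
Two-sided p ≈ 0.0066, which is < 0.02, so reject H₀.
There is evidence that distance to city center is associated with apartment monthly rent.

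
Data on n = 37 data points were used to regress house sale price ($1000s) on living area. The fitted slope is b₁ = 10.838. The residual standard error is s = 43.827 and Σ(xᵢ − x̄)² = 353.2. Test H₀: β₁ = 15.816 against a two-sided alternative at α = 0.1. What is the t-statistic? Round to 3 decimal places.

t = -2.135

SE(b₁) = s/√Sₓₓ = 43.827/√353.2 = 2.33202.
t = (10.838 − 15.816) / 2.33202 = -2.135.
df = n − 2 = 35.
Two-sided p ≈ 0.0399, which is < 0.1, so reject H₀.
There is evidence that the true slope on living area differs from 15.816 $1000s per unit.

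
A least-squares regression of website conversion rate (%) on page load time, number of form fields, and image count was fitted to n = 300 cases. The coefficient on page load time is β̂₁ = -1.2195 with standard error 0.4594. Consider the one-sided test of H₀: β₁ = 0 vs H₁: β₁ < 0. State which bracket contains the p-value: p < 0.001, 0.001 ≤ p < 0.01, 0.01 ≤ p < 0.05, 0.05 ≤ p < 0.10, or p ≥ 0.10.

t = -1.2195 / 0.4594 = -2.655.
df = n − k − 1 = 300 − 3 − 1 = 296.
One-sided p = P(T_{296} < t) ≈ 0.0042.
So 0.001 ≤ p < 0.01.

0.001 ≤ p < 0.01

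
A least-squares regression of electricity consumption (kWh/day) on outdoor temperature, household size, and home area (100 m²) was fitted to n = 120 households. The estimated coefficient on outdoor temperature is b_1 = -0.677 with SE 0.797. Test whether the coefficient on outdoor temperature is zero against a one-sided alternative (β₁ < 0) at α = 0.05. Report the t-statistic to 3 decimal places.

t = -0.849

H₀: β₁ = 0 vs H₁: β₁ < 0.
t = (b_1 − β₁⁰)/SE = -0.677 / 0.797 = -0.849.
df = n − k − 1 = 120 − 3 − 1 = 116.
One-sided p ≈ 0.1987, which is ≥ 0.05, so fail to reject H₀.
The data do not give significant evidence that the true slope on outdoor temperature is negative, holding the other predictors fixed.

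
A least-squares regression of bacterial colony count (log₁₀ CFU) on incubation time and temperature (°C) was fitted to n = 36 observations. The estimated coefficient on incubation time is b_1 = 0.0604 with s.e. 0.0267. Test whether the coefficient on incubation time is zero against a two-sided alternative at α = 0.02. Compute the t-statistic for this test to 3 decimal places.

H₀: β₁ = 0 vs H₁: β₁ ≠ 0.
t = (b_1 − β₁⁰)/SE = 0.0604 / 0.0267 = 2.262.
df = n − k − 1 = 36 − 2 − 1 = 33.
Two-sided p ≈ 0.0304, which is ≥ 0.02, so fail to reject H₀.
The data do not give significant evidence of an association between incubation time and bacterial colony count, after adjusting for the other predictors.

t = 2.262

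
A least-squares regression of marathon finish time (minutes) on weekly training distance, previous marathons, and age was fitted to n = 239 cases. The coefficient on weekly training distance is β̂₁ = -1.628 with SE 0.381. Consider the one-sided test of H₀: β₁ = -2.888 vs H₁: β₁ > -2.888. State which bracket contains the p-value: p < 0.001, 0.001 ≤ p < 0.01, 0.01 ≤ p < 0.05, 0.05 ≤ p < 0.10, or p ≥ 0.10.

p < 0.001

t = (-1.628 − (-2.888)) / 0.381 = 3.307.
df = n − k − 1 = 239 − 3 − 1 = 235.
One-sided p = P(T_{235} > t) ≈ 0.0005.
So p < 0.001.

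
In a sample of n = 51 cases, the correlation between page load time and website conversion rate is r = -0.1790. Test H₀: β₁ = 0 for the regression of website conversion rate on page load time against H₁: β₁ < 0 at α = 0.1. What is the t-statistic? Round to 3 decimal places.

t = r·√(n − 2)/√(1 − r²) = -0.1790·√49/√0.967959 = -1.274.
df = n − 2 = 49.
One-sided p ≈ 0.1044, which is ≥ 0.1, so fail to reject H₀.
The data do not give significant evidence of a linear association between page load time and website conversion rate.

t = -1.274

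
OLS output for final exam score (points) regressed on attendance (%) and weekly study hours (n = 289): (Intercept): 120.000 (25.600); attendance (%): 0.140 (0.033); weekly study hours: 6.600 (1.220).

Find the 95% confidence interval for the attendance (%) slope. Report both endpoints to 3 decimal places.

Read off: b = 0.140, SE = 0.033 for attendance (%).
df = n − k − 1 = 289 − 2 − 1 = 286.
t* = t_{0.025, 286} = 1.968293.
Margin = t* × SE = 1.968293 × 0.033 = 0.06495.
CI: 0.140 ± 0.06495 → (0.075, 0.205).

(0.075, 0.205)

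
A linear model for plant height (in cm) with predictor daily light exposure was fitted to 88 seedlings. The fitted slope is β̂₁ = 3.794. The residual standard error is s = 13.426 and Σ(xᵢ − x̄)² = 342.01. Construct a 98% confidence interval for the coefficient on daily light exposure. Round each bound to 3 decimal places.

(2.073, 5.515)

SE(β̂₁) = s/√Sₓₓ = 13.426/√342.01 = 0.725984.
df = n − 2 = 86.
t* = t_{0.01, 86} = 2.370493.
Margin = t* × SE = 2.370493 × 0.725984 = 1.72094.
CI: 3.794 ± 1.72094 → (2.073, 5.515).
With 98% confidence, each one-unit increase in daily light exposure is associated with a change of between 2.073 and 5.515 cm in plant height.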